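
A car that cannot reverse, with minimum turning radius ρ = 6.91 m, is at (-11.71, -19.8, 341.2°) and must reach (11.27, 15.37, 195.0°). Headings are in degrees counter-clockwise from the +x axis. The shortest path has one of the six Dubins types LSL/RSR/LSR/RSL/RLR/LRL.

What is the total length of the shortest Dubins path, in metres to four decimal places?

Let ψ = atan2(Δy, Δx) = atan2(35.17, 22.98) = 56.8395° be the start→goal bearing.
Normalize: d = |goal − start| / ρ = 42.012014/6.91 = 6.079886, α = (θ_start − ψ) mod 360° = 284.3605° = 4.963027 rad, β = (θ_goal − ψ) mod 360° = 138.1605° = 2.411356 rad.
Common terms: sin α = -0.968754, cos α = 0.248022, sin β = 0.667046, cos β = -0.745016, cos(α−β) = -0.830984, d² = 36.965016. Work in radians in the unit-radius frame; every candidate has L = ρ·(t + p + q).
LSL: p² = 2 + d² − 2cos(α−β) + 2d(sin α − sin β) = 20.736024; p = √p² = 4.553683; φ = atan2(cos β − cos α, d + sin α − sin β) = -0.219840 rad; t = (φ − α) mod 2π = 1.100318 rad, q = (β − φ) mod 2π = 2.631196 rad → L = 6.91·(1.100318 + 4.553683 + 2.631196) = 6.91·8.285196 = 57.250708 m
RSR: p² = 2 + d² − 2cos(α−β) + 2d(sin β − sin α) = 60.517946; p = √p² = 7.779328; φ = atan2(cos α − cos β, d − sin α + sin β) = 0.128000 rad; t = (α − φ) mod 2π = 4.835027 rad, q = (φ − β) mod 2π = 3.999830 rad → L = 6.91·(4.835027 + 7.779328 + 3.999830) = 6.91·16.614185 = 114.804017 m
LSR: p² = d² − 2 + 2cos(α−β) + 2d(sin α + sin β) = 29.634344; p = √p² = 5.443744; φ = atan2(−cos α − cos β, d + sin α + sin β) − atan2(−2, p) = 0.437887 rad; t = (φ − α) mod 2π = 1.758045 rad, q = (φ − β) mod 2π = 4.309717 rad → L = 6.91·(1.758045 + 5.443744 + 4.309717) = 6.91·11.511505 = 79.544502 m
RSL: p² = d² − 2 + 2cos(α−β) − 2d(sin α + sin β) = 36.971751; p = √p² = 6.080440; φ = atan2(cos α + cos β, d − sin α − sin β) − atan2(2, p) = -0.395499 rad; t = (α − φ) mod 2π = 5.358526 rad, q = (β − φ) mod 2π = 2.806855 rad → L = 6.91·(5.358526 + 6.080440 + 2.806855) = 6.91·14.245821 = 98.438623 m
RLR: c = (6 − d² + 2cos(α−β) + 2d(sin α − sin β))/8 = -6.564743, |c| > 1 → infeasible
LRL: c = (6 − d² + 2cos(α−β) − 2d(sin α − sin β))/8 = -1.592003, |c| > 1 → infeasible
Shortest: LSL with L = 57.250708 m ≈ 57.2507 m

57.2507 m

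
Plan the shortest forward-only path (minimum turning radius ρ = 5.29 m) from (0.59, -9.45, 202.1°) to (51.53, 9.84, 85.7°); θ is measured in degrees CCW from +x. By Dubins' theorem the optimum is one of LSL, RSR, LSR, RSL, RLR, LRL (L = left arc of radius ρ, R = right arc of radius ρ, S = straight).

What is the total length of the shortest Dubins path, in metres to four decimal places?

Let ψ = atan2(Δy, Δx) = atan2(19.29, 50.94) = 20.7407° be the start→goal bearing.
Normalize: d = |goal − start| / ρ = 54.470062/5.29 = 10.296798, α = (θ_start − ψ) mod 360° = 181.3593° = 3.165317 rad, β = (θ_goal − ψ) mod 360° = 64.9593° = 1.133753 rad.
Common terms: sin α = -0.023722, cos α = -0.999719, sin β = 0.906007, cos β = 0.423262, cos(α−β) = -0.444635, d² = 106.024053. Work in radians in the unit-radius frame; every candidate has L = ρ·(t + p + q).
LSL: p² = 2 + d² − 2cos(α−β) + 2d(sin α − sin β) = 89.766859; p = √p² = 9.474537; φ = atan2(cos β − cos α, d + sin α − sin β) = 0.150760 rad; t = (φ − α) mod 2π = 3.268629 rad, q = (β − φ) mod 2π = 0.982993 rad → L = 5.29·(3.268629 + 9.474537 + 0.982993) = 5.29·13.726159 = 72.611384 m
RSR: p² = 2 + d² − 2cos(α−β) + 2d(sin β − sin α) = 128.059787; p = √p² = 11.316350; φ = atan2(cos α − cos β, d − sin α + sin β) = -0.126079 rad; t = (α − φ) mod 2π = 3.291396 rad, q = (φ − β) mod 2π = 5.023353 rad → L = 5.29·(3.291396 + 11.316350 + 5.023353) = 5.29·19.631099 = 103.848514 m
LSR: p² = d² − 2 + 2cos(α−β) + 2d(sin α + sin β) = 121.304213; p = √p² = 11.013819; φ = atan2(−cos α − cos β, d + sin α + sin β) − atan2(−2, p) = 0.231153 rad; t = (φ − α) mod 2π = 3.349021 rad, q = (φ − β) mod 2π = 5.380585 rad → L = 5.29·(3.349021 + 11.013819 + 5.380585) = 5.29·19.743425 = 104.442719 m
RSL: p² = d² − 2 + 2cos(α−β) − 2d(sin α + sin β) = 84.965352; p = √p² = 9.217665; φ = atan2(cos α + cos β, d − sin α − sin β) − atan2(2, p) = -0.274817 rad; t = (α − φ) mod 2π = 3.440134 rad, q = (β − φ) mod 2π = 1.408571 rad → L = 5.29·(3.440134 + 9.217665 + 1.408571) = 5.29·14.066369 = 74.411094 m
RLR: c = (6 − d² + 2cos(α−β) + 2d(sin α − sin β))/8 = -15.007473, |c| > 1 → infeasible
LRL: c = (6 − d² + 2cos(α−β) − 2d(sin α − sin β))/8 = -10.220857, |c| > 1 → infeasible
Shortest: LSL with L = 72.611384 m ≈ 72.6114 m

72.6114 m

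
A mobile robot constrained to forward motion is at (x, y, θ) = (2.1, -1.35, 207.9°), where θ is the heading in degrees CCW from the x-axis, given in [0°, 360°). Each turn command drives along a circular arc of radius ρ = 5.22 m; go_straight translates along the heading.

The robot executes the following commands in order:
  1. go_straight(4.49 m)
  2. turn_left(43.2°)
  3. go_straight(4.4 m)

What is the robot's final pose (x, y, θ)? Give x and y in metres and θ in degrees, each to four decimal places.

set_pose: (x, y, θ) = (2.1000, -1.3500, 207.9000°), ρ = 5.22
go_straight(4.49): x += 4.49·cos θ, y += 4.49·sin θ → (-1.8681, -3.4510, 207.9000°)
turn_left(43.2°): centre at ρ to the left, rotate +43.2° → (-4.3641, -6.3734, 251.1000°)
go_straight(4.4): x += 4.4·cos θ, y += 4.4·sin θ → (-5.7893, -10.5362, 251.1000°)

(-5.7893, -10.5362, 251.1000°)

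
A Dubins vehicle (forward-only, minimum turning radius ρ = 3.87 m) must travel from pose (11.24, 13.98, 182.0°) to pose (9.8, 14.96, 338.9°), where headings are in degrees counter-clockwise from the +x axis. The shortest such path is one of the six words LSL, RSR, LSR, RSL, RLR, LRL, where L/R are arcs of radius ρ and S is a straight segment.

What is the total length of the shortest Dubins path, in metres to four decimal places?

Let ψ = atan2(Δy, Δx) = atan2(0.98, -1.44) = 145.7625° be the start→goal bearing.
Normalize: d = |goal − start| / ρ = 1.741838/3.87 = 0.450087, α = (θ_start − ψ) mod 360° = 36.2375° = 0.632463 rad, β = (θ_goal − ψ) mod 360° = 193.1375° = 3.370885 rad.
Common terms: sin α = 0.591133, cos α = 0.806574, sin β = -0.227288, cos β = -0.973828, cos(α−β) = -0.919821, d² = 0.202579. Work in radians in the unit-radius frame; every candidate has L = ρ·(t + p + q).
LSL: p² = 2 + d² − 2cos(α−β) + 2d(sin α − sin β) = 4.778944; p = √p² = 2.186080; φ = atan2(cos β − cos α, d + sin α − sin β) = -0.951741 rad; t = (φ − α) mod 2π = 4.698982 rad, q = (β − φ) mod 2π = 4.322625 rad → L = 3.87·(4.698982 + 2.186080 + 4.322625) = 3.87·11.207686 = 43.373747 m
RSR: p² = 2 + d² − 2cos(α−β) + 2d(sin β − sin α) = 3.305499; p = √p² = 1.818103; φ = atan2(cos α − cos β, d − sin α + sin β) = 1.774801 rad; t = (α − φ) mod 2π = 5.140848 rad, q = (φ − β) mod 2π = 4.687101 rad → L = 3.87·(5.140848 + 1.818103 + 4.687101) = 3.87·11.646052 = 45.070222 m
LSR: p² = d² − 2 + 2cos(α−β) + 2d(sin α + sin β) = -3.309540 < 0 → infeasible
RSL: p² = d² − 2 + 2cos(α−β) − 2d(sin α + sin β) = -3.964589 < 0 → infeasible
RLR: c = (6 − d² + 2cos(α−β) + 2d(sin α − sin β))/8 = 0.586813; p = 2π − arccos c = 5.339506 rad; φ = atan2(cos α − cos β, d − sin α + sin β) = 1.774801 rad; t = (α − φ + p/2) mod 2π = 1.527415 rad, q = (α − β − t + p) mod 2π = 1.073669 rad → L = 3.87·(1.527415 + 5.339506 + 1.073669) = 3.87·7.940590 = 30.730083 m
LRL: c = (6 − d² + 2cos(α−β) − 2d(sin α − sin β))/8 = 0.402632; p = 2π − arccos c = 5.126779 rad; φ = atan2(cos β − cos α, d + sin α − sin β) = -0.951741 rad; t = (φ − α + p/2) mod 2π = 0.979186 rad, q = (β − α − t + p) mod 2π = 0.602830 rad → L = 3.87·(0.979186 + 5.126779 + 0.602830) = 3.87·6.708795 = 25.963037 m
Shortest: LRL with L = 25.963037 m ≈ 25.9630 m

25.9630 m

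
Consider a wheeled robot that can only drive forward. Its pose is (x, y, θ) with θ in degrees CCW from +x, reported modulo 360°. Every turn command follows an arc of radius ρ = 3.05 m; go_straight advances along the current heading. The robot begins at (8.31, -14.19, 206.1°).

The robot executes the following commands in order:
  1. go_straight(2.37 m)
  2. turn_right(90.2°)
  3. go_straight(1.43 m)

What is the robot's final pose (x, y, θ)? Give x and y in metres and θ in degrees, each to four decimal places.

set_pose: (x, y, θ) = (8.3100, -14.1900, 206.1000°), ρ = 3.05
go_straight(2.37): x += 2.37·cos θ, y += 2.37·sin θ → (6.1817, -15.2327, 206.1000°)
turn_right(90.2°): centre at ρ to the right, rotate −90.2° → (2.0962, -13.8259, 115.9000°)
go_straight(1.43): x += 1.43·cos θ, y += 1.43·sin θ → (1.4716, -12.5395, 115.9000°)

(1.4716, -12.5395, 115.9000°)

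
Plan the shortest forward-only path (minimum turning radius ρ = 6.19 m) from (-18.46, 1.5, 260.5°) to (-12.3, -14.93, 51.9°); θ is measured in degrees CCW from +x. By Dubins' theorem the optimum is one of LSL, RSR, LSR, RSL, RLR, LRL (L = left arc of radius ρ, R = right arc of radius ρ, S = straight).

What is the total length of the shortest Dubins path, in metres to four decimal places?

Let ψ = atan2(Δy, Δx) = atan2(-16.43, 6.16) = -69.4478° be the start→goal bearing.
Normalize: d = |goal − start| / ρ = 17.546809/6.19 = 2.834703, α = (θ_start − ψ) mod 360° = 329.9478° = 5.758675 rad, β = (θ_goal − ψ) mod 360° = 121.3478° = 2.117918 rad.
Common terms: sin α = -0.500789, cos α = 0.865569, sin β = 0.854025, cos β = -0.520231, cos(α−β) = -0.877983, d² = 8.035539. Work in radians in the unit-radius frame; every candidate has L = ρ·(t + p + q).
LSL: p² = 2 + d² − 2cos(α−β) + 2d(sin α − sin β) = 4.110512; p = √p² = 2.027440; φ = atan2(cos β − cos α, d + sin α − sin β) = -0.752578 rad; t = (φ − α) mod 2π = 6.055118 rad, q = (β − φ) mod 2π = 2.870496 rad → L = 6.19·(6.055118 + 2.027440 + 2.870496) = 6.19·10.953054 = 67.799402 m
RSR: p² = 2 + d² − 2cos(α−β) + 2d(sin β − sin α) = 19.472497; p = √p² = 4.412765; φ = atan2(cos α − cos β, d − sin α + sin β) = 0.319449 rad; t = (α − φ) mod 2π = 5.439226 rad, q = (φ − β) mod 2π = 4.484716 rad → L = 6.19·(5.439226 + 4.412765 + 4.484716) = 6.19·14.336707 = 88.744218 m
LSR: p² = d² − 2 + 2cos(α−β) + 2d(sin α + sin β) = 6.282212; p = √p² = 2.506434; φ = atan2(−cos α − cos β, d + sin α + sin β) − atan2(−2, p) = 0.565582 rad; t = (φ − α) mod 2π = 1.090092 rad, q = (φ − β) mod 2π = 4.730849 rad → L = 6.19·(1.090092 + 2.506434 + 4.730849) = 6.19·8.327375 = 51.546452 m
RSL: p² = d² − 2 + 2cos(α−β) − 2d(sin α + sin β) = 2.276934; p = √p² = 1.508951; φ = atan2(cos α + cos β, d − sin α − sin β) − atan2(2, p) = -0.786158 rad; t = (α − φ) mod 2π = 0.261648 rad, q = (β − φ) mod 2π = 2.904077 rad → L = 6.19·(0.261648 + 1.508951 + 2.904077) = 6.19·4.674676 = 28.936243 m
RLR: c = (6 − d² + 2cos(α−β) + 2d(sin α − sin β))/8 = -1.434062, |c| > 1 → infeasible
LRL: c = (6 − d² + 2cos(α−β) − 2d(sin α − sin β))/8 = 0.486186; p = 2π − arccos c = 5.220109 rad; φ = atan2(cos β − cos α, d + sin α − sin β) = -0.752578 rad; t = (φ − α + p/2) mod 2π = 2.381987 rad, q = (β − α − t + p) mod 2π = 5.480550 rad → L = 6.19·(2.381987 + 5.220109 + 5.480550) = 6.19·13.082646 = 80.981579 m
Shortest: RSL with L = 28.936243 m ≈ 28.9362 m

28.9362 m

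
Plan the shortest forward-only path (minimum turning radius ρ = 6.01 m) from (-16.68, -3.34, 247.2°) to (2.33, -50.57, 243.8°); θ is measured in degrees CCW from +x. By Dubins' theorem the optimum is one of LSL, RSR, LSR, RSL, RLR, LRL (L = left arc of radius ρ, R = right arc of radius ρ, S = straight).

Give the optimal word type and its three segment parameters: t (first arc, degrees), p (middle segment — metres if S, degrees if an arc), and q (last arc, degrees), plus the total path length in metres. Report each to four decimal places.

LSR: t = 49.8510°, p = 41.2991 m, q = 53.2510°, L = 52.1139 m

Let ψ = atan2(Δy, Δx) = atan2(-47.23, 19.01) = -68.0753° be the start→goal bearing.
Normalize: d = |goal − start| / ρ = 50.912209/6.01 = 8.471249, α = (θ_start − ψ) mod 360° = 315.2753° = 5.502592 rad, β = (θ_goal − ψ) mod 360° = 311.8753° = 5.443251 rad.
Common terms: sin α = -0.703701, cos α = 0.710496, sin β = -0.744599, cos β = 0.667512, cos(α−β) = 0.998240, d² = 71.762066. Work in radians in the unit-radius frame; every candidate has L = ρ·(t + p + q).
LSL: p² = 2 + d² − 2cos(α−β) + 2d(sin α − sin β) = 72.458506; p = √p² = 8.512256; φ = atan2(cos β − cos α, d + sin α − sin β) = -0.005050 rad; t = (φ − α) mod 2π = 0.775544 rad, q = (β − φ) mod 2π = 5.448300 rad → L = 6.01·(0.775544 + 8.512256 + 5.448300) = 6.01·14.736100 = 88.563963 m
RSR: p² = 2 + d² − 2cos(α−β) + 2d(sin β − sin α) = 71.072667; p = √p² = 8.430461; φ = atan2(cos α − cos β, d − sin α + sin β) = 0.005099 rad; t = (α − φ) mod 2π = 5.497493 rad, q = (φ − β) mod 2π = 0.845033 rad → L = 6.01·(5.497493 + 8.430461 + 0.845033) = 6.01·14.772987 = 88.785653 m
LSR: p² = d² − 2 + 2cos(α−β) + 2d(sin α + sin β) = 47.220714; p = √p² = 6.871733; φ = atan2(−cos α − cos β, d + sin α + sin β) − atan2(−2, p) = 0.089470 rad; t = (φ − α) mod 2π = 0.870063 rad, q = (φ − β) mod 2π = 0.929404 rad → L = 6.01·(0.870063 + 6.871733 + 0.929404) = 6.01·8.671201 = 52.113916 m
RSL: p² = d² − 2 + 2cos(α−β) − 2d(sin α + sin β) = 96.296377; p = √p² = 9.813072; φ = atan2(cos α + cos β, d − sin α − sin β) − atan2(2, p) = -0.063021 rad; t = (α − φ) mod 2π = 5.565613 rad, q = (β − φ) mod 2π = 5.506272 rad → L = 6.01·(5.565613 + 9.813072 + 5.506272) = 6.01·20.884957 = 125.518590 m
RLR: c = (6 − d² + 2cos(α−β) + 2d(sin α − sin β))/8 = -7.884083, |c| > 1 → infeasible
LRL: c = (6 − d² + 2cos(α−β) − 2d(sin α − sin β))/8 = -8.057313, |c| > 1 → infeasible
Shortest: LSR with L = 52.113916 m ≈ 52.1139 m
Convert LSR to answer units (arcs ×180/π): t = 0.870063·180/π = 49.8510°, p = ρ·p = 6.01·6.871733 = 41.2991 m, q = 0.929404·180/π = 53.2510°, L = 52.1139 m.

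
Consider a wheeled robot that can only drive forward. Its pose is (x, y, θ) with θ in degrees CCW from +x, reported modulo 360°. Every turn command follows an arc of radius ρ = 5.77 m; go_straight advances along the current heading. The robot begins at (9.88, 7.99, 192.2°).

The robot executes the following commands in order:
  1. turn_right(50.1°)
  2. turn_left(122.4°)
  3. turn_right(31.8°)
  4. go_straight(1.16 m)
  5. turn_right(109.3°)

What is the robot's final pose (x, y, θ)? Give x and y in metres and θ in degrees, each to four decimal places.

(-15.4351, 1.5307, 123.4000°)

set_pose: (x, y, θ) = (9.8800, 7.9900, 192.2000°), ρ = 5.77
turn_right(50.1°): centre at ρ to the right, rotate −50.1° → (5.1162, 9.0767, 142.1000°)
turn_left(122.4°): centre at ρ to the left, rotate +122.4° → (-4.1716, 5.0767, 264.5000°)
turn_right(31.8°): centre at ρ to the right, rotate −31.8° → (-5.3252, 2.1332, 232.7000°)
go_straight(1.16): x += 1.16·cos θ, y += 1.16·sin θ → (-6.0281, 1.2104, 232.7000°)
turn_right(109.3°): centre at ρ to the right, rotate −109.3° → (-15.4351, 1.5307, 123.4000°)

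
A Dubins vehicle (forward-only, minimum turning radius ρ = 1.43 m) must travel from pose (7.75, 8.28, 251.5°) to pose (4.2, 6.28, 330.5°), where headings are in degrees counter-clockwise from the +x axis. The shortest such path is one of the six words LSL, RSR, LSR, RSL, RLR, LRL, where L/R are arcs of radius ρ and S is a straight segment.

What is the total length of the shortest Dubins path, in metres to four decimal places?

Let ψ = atan2(Δy, Δx) = atan2(-2.00, -3.55) = -150.6039° be the start→goal bearing.
Normalize: d = |goal − start| / ρ = 4.074617/1.43 = 2.849382, α = (θ_start − ψ) mod 360° = 42.1039° = 0.734853 rad, β = (θ_goal − ψ) mod 360° = 121.1039° = 2.113663 rad.
Common terms: sin α = 0.670478, cos α = 0.741930, sin β = 0.856231, cos β = -0.516592, cos(α−β) = 0.190809, d² = 8.118979. Work in radians in the unit-radius frame; every candidate has L = ρ·(t + p + q).
LSL: p² = 2 + d² − 2cos(α−β) + 2d(sin α − sin β) = 8.678794; p = √p² = 2.945979; φ = atan2(cos β − cos α, d + sin α − sin β) = -0.441394 rad; t = (φ − α) mod 2π = 5.106939 rad, q = (β − φ) mod 2π = 2.555056 rad → L = 1.43·(5.106939 + 2.945979 + 2.555056) = 1.43·10.607975 = 15.169404 m
RSR: p² = 2 + d² − 2cos(α−β) + 2d(sin β − sin α) = 10.795928; p = √p² = 3.285716; φ = atan2(cos α − cos β, d − sin α + sin β) = 0.393072 rad; t = (α − φ) mod 2π = 0.341780 rad, q = (φ − β) mod 2π = 4.562595 rad → L = 1.43·(0.341780 + 3.285716 + 4.562595) = 1.43·8.190091 = 11.711830 m
LSR: p² = d² − 2 + 2cos(α−β) + 2d(sin α + sin β) = 15.200953; p = √p² = 3.898840; φ = atan2(−cos α − cos β, d + sin α + sin β) − atan2(−2, p) = 0.422525 rad; t = (φ − α) mod 2π = 5.970858 rad, q = (φ − β) mod 2π = 4.592047 rad → L = 1.43·(5.970858 + 3.898840 + 4.592047) = 1.43·14.461745 = 20.680295 m
RSL: p² = d² − 2 + 2cos(α−β) − 2d(sin α + sin β) = -2.199759 < 0 → infeasible
RLR: c = (6 − d² + 2cos(α−β) + 2d(sin α − sin β))/8 = -0.349491; p = 2π − arccos c = 4.355361 rad; φ = atan2(cos α − cos β, d − sin α + sin β) = 0.393072 rad; t = (α − φ + p/2) mod 2π = 2.519461 rad, q = (α − β − t + p) mod 2π = 0.457090 rad → L = 1.43·(2.519461 + 4.355361 + 0.457090) = 1.43·7.331912 = 10.484635 m
LRL: c = (6 − d² + 2cos(α−β) − 2d(sin α − sin β))/8 = -0.084849; p = 2π − arccos c = 4.627438 rad; φ = atan2(cos β − cos α, d + sin α − sin β) = -0.441394 rad; t = (φ − α + p/2) mod 2π = 1.137473 rad, q = (β − α − t + p) mod 2π = 4.868775 rad → L = 1.43·(1.137473 + 4.627438 + 4.868775) = 1.43·10.633685 = 15.206170 m
Shortest: RLR with L = 10.484635 m ≈ 10.4846 m

10.4846 m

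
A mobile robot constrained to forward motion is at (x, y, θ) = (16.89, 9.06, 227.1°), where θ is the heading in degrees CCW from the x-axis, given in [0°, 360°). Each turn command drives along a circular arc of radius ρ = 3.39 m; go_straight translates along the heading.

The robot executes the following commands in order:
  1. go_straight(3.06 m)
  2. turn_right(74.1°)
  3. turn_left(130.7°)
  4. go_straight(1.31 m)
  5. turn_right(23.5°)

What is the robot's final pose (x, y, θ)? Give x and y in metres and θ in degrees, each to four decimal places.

set_pose: (x, y, θ) = (16.8900, 9.0600, 227.1000°), ρ = 3.39
go_straight(3.06): x += 3.06·cos θ, y += 3.06·sin θ → (14.8070, 6.8184, 227.1000°)
turn_right(74.1°): centre at ρ to the right, rotate −74.1° → (10.7846, 6.1056, 153.0000°)
turn_left(130.7°): centre at ρ to the left, rotate +130.7° → (5.9521, 2.2822, 283.7000°)
go_straight(1.31): x += 1.31·cos θ, y += 1.31·sin θ → (6.2623, 1.0094, 283.7000°)
turn_right(23.5°): centre at ρ to the right, rotate −23.5° → (6.3093, -0.3705, 260.2000°)

(6.3093, -0.3705, 260.2000°)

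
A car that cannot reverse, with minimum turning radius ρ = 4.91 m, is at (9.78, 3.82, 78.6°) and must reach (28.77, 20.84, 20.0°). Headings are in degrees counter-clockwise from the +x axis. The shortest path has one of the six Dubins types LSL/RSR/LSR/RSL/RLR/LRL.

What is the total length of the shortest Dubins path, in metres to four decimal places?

Let ψ = atan2(Δy, Δx) = atan2(17.02, 18.99) = 41.8686° be the start→goal bearing.
Normalize: d = |goal − start| / ρ = 25.500990/4.91 = 5.193684, α = (θ_start − ψ) mod 360° = 36.7314° = 0.641083 rad, β = (θ_goal − ψ) mod 360° = 338.1314° = 5.901506 rad.
Common terms: sin α = 0.598064, cos α = 0.801448, sin β = -0.372480, cos β = 0.928040, cos(α−β) = 0.521010, d² = 26.974357. Work in radians in the unit-radius frame; every candidate has L = ρ·(t + p + q).
LSL: p² = 2 + d² − 2cos(α−β) + 2d(sin α − sin β) = 38.013734; p = √p² = 6.165528; φ = atan2(cos β − cos α, d + sin α − sin β) = 0.020534 rad; t = (φ − α) mod 2π = 5.662636 rad, q = (β − φ) mod 2π = 5.880972 rad → L = 4.91·(5.662636 + 6.165528 + 5.880972) = 4.91·17.709136 = 86.951856 m
RSR: p² = 2 + d² − 2cos(α−β) + 2d(sin β − sin α) = 17.850942; p = √p² = 4.225037; φ = atan2(cos α − cos β, d − sin α + sin β) = -0.029967 rad; t = (α − φ) mod 2π = 0.671050 rad, q = (φ − β) mod 2π = 0.351713 rad → L = 4.91·(0.671050 + 4.225037 + 0.351713) = 4.91·5.247800 = 25.766700 m
LSR: p² = d² − 2 + 2cos(α−β) + 2d(sin α + sin β) = 28.359601; p = √p² = 5.325373; φ = atan2(−cos α − cos β, d + sin α + sin β) − atan2(−2, p) = 0.050342 rad; t = (φ − α) mod 2π = 5.692444 rad, q = (φ − β) mod 2π = 0.432022 rad → L = 4.91·(5.692444 + 5.325373 + 0.432022) = 4.91·11.449839 = 56.218712 m
RSL: p² = d² − 2 + 2cos(α−β) − 2d(sin α + sin β) = 23.673152; p = √p² = 4.865506; φ = atan2(cos α + cos β, d − sin α − sin β) − atan2(2, p) = -0.055004 rad; t = (α − φ) mod 2π = 0.696087 rad, q = (β − φ) mod 2π = 5.956509 rad → L = 4.91·(0.696087 + 4.865506 + 5.956509) = 4.91·11.518103 = 56.553885 m
RLR: c = (6 − d² + 2cos(α−β) + 2d(sin α − sin β))/8 = -1.231368, |c| > 1 → infeasible
LRL: c = (6 − d² + 2cos(α−β) − 2d(sin α − sin β))/8 = -3.751717, |c| > 1 → infeasible
Shortest: RSR with L = 25.766700 m ≈ 25.7667 m

25.7667 m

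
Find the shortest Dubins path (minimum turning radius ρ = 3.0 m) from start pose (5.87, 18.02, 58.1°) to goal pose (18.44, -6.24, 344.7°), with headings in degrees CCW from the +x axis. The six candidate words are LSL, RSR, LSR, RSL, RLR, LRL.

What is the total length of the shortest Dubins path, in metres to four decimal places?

32.0114 m

Let ψ = atan2(Δy, Δx) = atan2(-24.26, 12.57) = -62.6097° be the start→goal bearing.
Normalize: d = |goal − start| / ρ = 27.323113/3.0 = 9.107704, α = (θ_start − ψ) mod 360° = 120.7097° = 2.106781 rad, β = (θ_goal − ψ) mod 360° = 47.3097° = 0.825709 rad.
Common terms: sin α = 0.859766, cos α = -0.510688, sin β = 0.735029, cos β = 0.678036, cos(α−β) = 0.285688, d² = 82.950278. Work in radians in the unit-radius frame; every candidate has L = ρ·(t + p + q).
LSL: p² = 2 + d² − 2cos(α−β) + 2d(sin α − sin β) = 86.651041; p = √p² = 9.308654; φ = atan2(cos β − cos α, d + sin α − sin β) = 0.128051 rad; t = (φ − α) mod 2π = 4.304455 rad, q = (β − φ) mod 2π = 0.697659 rad → L = 3.0·(4.304455 + 9.308654 + 0.697659) = 3.0·14.310768 = 42.932303 m
RSR: p² = 2 + d² − 2cos(α−β) + 2d(sin β − sin α) = 82.106761; p = √p² = 9.061278; φ = atan2(cos α − cos β, d − sin α + sin β) = -0.131566 rad; t = (α − φ) mod 2π = 2.238347 rad, q = (φ − β) mod 2π = 5.325910 rad → L = 3.0·(2.238347 + 9.061278 + 5.325910) = 3.0·16.625535 = 49.876605 m
LSR: p² = d² − 2 + 2cos(α−β) + 2d(sin α + sin β) = 110.571499; p = √p² = 10.515298; φ = atan2(−cos α − cos β, d + sin α + sin β) − atan2(−2, p) = 0.172319 rad; t = (φ − α) mod 2π = 4.348723 rad, q = (φ − β) mod 2π = 5.629795 rad → L = 3.0·(4.348723 + 10.515298 + 5.629795) = 3.0·20.493817 = 61.481450 m
RSL: p² = d² − 2 + 2cos(α−β) − 2d(sin α + sin β) = 52.471810; p = √p² = 7.243743; φ = atan2(cos α + cos β, d − sin α − sin β) − atan2(2, p) = -0.247118 rad; t = (α − φ) mod 2π = 2.353899 rad, q = (β − φ) mod 2π = 1.072827 rad → L = 3.0·(2.353899 + 7.243743 + 1.072827) = 3.0·10.670469 = 32.011407 m
RLR: c = (6 − d² + 2cos(α−β) + 2d(sin α − sin β))/8 = -9.263345, |c| > 1 → infeasible
LRL: c = (6 − d² + 2cos(α−β) − 2d(sin α − sin β))/8 = -9.831380, |c| > 1 → infeasible
Shortest: RSL with L = 32.011407 m ≈ 32.0114 m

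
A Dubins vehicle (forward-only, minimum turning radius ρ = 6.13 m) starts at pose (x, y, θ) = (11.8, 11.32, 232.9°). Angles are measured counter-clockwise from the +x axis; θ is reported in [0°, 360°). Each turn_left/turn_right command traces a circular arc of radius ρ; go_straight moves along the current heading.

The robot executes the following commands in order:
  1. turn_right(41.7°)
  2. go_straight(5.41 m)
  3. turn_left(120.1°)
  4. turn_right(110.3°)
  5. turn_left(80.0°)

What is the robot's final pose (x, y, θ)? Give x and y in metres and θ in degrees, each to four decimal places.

(-6.8491, -18.7666, 281.0000°)

set_pose: (x, y, θ) = (11.8000, 11.3200, 232.9000°), ρ = 6.13
turn_right(41.7°): centre at ρ to the right, rotate −41.7° → (8.1015, 9.0044, 191.2000°)
go_straight(5.41): x += 5.41·cos θ, y += 5.41·sin θ → (2.7945, 7.9536, 191.2000°)
turn_left(120.1°): centre at ρ to the left, rotate +120.1° → (-0.6201, -2.1055, 311.3000°)
turn_right(110.3°): centre at ρ to the right, rotate −110.3° → (-3.0285, -11.8741, 201.0000°)
turn_left(80.0°): centre at ρ to the left, rotate +80.0° → (-6.8491, -18.7666, 281.0000°)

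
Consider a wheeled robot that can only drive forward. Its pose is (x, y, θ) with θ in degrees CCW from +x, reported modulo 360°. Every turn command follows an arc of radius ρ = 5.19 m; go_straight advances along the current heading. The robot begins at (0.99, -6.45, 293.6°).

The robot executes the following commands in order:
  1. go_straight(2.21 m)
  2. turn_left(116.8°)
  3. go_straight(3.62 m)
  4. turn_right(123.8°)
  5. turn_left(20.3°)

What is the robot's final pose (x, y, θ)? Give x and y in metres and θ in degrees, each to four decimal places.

(22.7331, -10.3753, 306.9000°)

set_pose: (x, y, θ) = (0.9900, -6.4500, 293.6000°), ρ = 5.19
go_straight(2.21): x += 2.21·cos θ, y += 2.21·sin θ → (1.8748, -8.4752, 293.6000°)
turn_left(116.8°): centre at ρ to the left, rotate +116.8° → (10.6297, -9.7056, 410.4000° ≡ 50.4000°)
go_straight(3.62): x += 3.62·cos θ, y += 3.62·sin θ → (12.9371, -6.9163, 50.4000°)
turn_right(123.8°): centre at ρ to the right, rotate −123.8° → (21.9098, -8.7418, -73.4000° ≡ 286.6000°)
turn_left(20.3°): centre at ρ to the left, rotate +20.3° → (22.7331, -10.3753, 306.9000°)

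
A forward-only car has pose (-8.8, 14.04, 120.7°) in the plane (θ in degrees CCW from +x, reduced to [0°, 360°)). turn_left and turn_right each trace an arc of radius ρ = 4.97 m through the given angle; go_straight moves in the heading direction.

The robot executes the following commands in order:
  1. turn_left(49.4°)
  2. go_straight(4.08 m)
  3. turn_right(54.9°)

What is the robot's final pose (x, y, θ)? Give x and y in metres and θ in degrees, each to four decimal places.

set_pose: (x, y, θ) = (-8.8000, 14.0400, 120.7000°), ρ = 4.97
turn_left(49.4°): centre at ρ to the left, rotate +49.4° → (-12.2190, 16.3986, 170.1000°)
go_straight(4.08): x += 4.08·cos θ, y += 4.08·sin θ → (-16.2382, 17.1001, 170.1000°)
turn_right(54.9°): centre at ρ to the right, rotate −54.9° → (-19.8807, 19.8799, 115.2000°)

(-19.8807, 19.8799, 115.2000°)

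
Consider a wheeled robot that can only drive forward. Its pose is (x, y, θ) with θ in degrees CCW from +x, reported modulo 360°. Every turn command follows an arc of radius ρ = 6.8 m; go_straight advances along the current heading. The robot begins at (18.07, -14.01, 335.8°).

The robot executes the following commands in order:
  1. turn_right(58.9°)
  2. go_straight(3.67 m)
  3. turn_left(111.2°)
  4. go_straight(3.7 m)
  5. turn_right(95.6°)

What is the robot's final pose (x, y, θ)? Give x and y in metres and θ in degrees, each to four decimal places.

(45.1769, -29.8739, 292.5000°)

set_pose: (x, y, θ) = (18.0700, -14.0100, 335.8000°), ρ = 6.8
turn_right(58.9°): centre at ρ to the right, rotate −58.9° → (22.0333, -19.3955, 276.9000°)
go_straight(3.67): x += 3.67·cos θ, y += 3.67·sin θ → (22.4742, -23.0389, 276.9000°)
turn_left(111.2°): centre at ρ to the left, rotate +111.2° → (32.4278, -28.2204, 388.1000° ≡ 28.1000°)
go_straight(3.7): x += 3.7·cos θ, y += 3.7·sin θ → (35.6917, -26.4777, 28.1000°)
turn_right(95.6°): centre at ρ to the right, rotate −95.6° → (45.1769, -29.8739, -67.5000° ≡ 292.5000°)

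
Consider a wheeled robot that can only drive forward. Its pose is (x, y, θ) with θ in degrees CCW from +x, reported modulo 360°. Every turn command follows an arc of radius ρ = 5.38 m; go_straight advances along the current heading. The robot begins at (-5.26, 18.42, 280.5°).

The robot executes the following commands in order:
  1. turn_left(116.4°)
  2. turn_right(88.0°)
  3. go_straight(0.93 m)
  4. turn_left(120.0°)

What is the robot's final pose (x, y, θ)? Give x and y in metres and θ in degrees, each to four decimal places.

(20.4676, 14.8922, 68.9000°)

set_pose: (x, y, θ) = (-5.2600, 18.4200, 280.5000°), ρ = 5.38
turn_left(116.4°): centre at ρ to the left, rotate +116.4° → (3.2602, 15.0981, 396.9000° ≡ 36.9000°)
turn_right(88.0°): centre at ρ to the right, rotate −88.0° → (10.6774, 14.1743, -51.1000° ≡ 308.9000°)
go_straight(0.93): x += 0.93·cos θ, y += 0.93·sin θ → (11.2614, 13.4505, 308.9000°)
turn_left(120.0°): centre at ρ to the left, rotate +120.0° → (20.4676, 14.8922, 428.9000° ≡ 68.9000°)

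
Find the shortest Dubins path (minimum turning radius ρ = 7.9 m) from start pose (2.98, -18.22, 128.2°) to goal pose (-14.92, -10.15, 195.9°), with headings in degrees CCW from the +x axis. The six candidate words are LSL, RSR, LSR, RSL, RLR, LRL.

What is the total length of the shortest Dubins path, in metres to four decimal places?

20.2651 m

Let ψ = atan2(Δy, Δx) = atan2(8.07, -17.90) = 155.7323° be the start→goal bearing.
Normalize: d = |goal − start| / ρ = 19.635043/7.9 = 2.485448, α = (θ_start − ψ) mod 360° = 332.4677° = 5.802655 rad, β = (θ_goal − ψ) mod 360° = 40.1677° = 0.701058 rad.
Common terms: sin α = -0.462249, cos α = 0.886750, sin β = 0.645026, cos β = 0.764160, cos(α−β) = 0.379456, d² = 6.177454. Work in radians in the unit-radius frame; every candidate has L = ρ·(t + p + q).
LSL: p² = 2 + d² − 2cos(α−β) + 2d(sin α − sin β) = 1.914388; p = √p² = 1.383614; φ = atan2(cos β − cos α, d + sin α − sin β) = -0.088718 rad; t = (φ − α) mod 2π = 0.391812 rad, q = (β − φ) mod 2π = 0.789775 rad → L = 7.9·(0.391812 + 1.383614 + 0.789775) = 7.9·2.565202 = 20.265097 m
RSR: p² = 2 + d² − 2cos(α−β) + 2d(sin β − sin α) = 12.922695; p = √p² = 3.594815; φ = atan2(cos α − cos β, d − sin α + sin β) = 0.034108 rad; t = (α − φ) mod 2π = 5.768547 rad, q = (φ − β) mod 2π = 5.616236 rad → L = 7.9·(5.768547 + 3.594815 + 5.616236) = 7.9·14.979598 = 118.338822 m
LSR: p² = d² − 2 + 2cos(α−β) + 2d(sin α + sin β) = 5.844933; p = √p² = 2.417630; φ = atan2(−cos α − cos β, d + sin α + sin β) − atan2(−2, p) = 0.137064 rad; t = (φ − α) mod 2π = 0.617594 rad, q = (φ − β) mod 2π = 5.719191 rad → L = 7.9·(0.617594 + 2.417630 + 5.719191) = 7.9·8.754414 = 69.159874 m
RSL: p² = d² − 2 + 2cos(α−β) − 2d(sin α + sin β) = 4.027799; p = √p² = 2.006938; φ = atan2(cos α + cos β, d − sin α − sin β) − atan2(2, p) = -0.161652 rad; t = (α − φ) mod 2π = 5.964308 rad, q = (β − φ) mod 2π = 0.862710 rad → L = 7.9·(5.964308 + 2.006938 + 0.862710) = 7.9·8.833956 = 69.788250 m
RLR: c = (6 − d² + 2cos(α−β) + 2d(sin α − sin β))/8 = -0.615337; p = 2π − arccos c = 4.049576 rad; φ = atan2(cos α − cos β, d − sin α + sin β) = 0.034108 rad; t = (α − φ + p/2) mod 2π = 1.510149 rad, q = (α − β − t + p) mod 2π = 1.357838 rad → L = 7.9·(1.510149 + 4.049576 + 1.357838) = 7.9·6.917564 = 54.648753 m
LRL: c = (6 − d² + 2cos(α−β) − 2d(sin α − sin β))/8 = 0.760701; p = 2π − arccos c = 5.576782 rad; φ = atan2(cos β − cos α, d + sin α − sin β) = -0.088718 rad; t = (φ − α + p/2) mod 2π = 3.180203 rad, q = (β − α − t + p) mod 2π = 3.578166 rad → L = 7.9·(3.180203 + 5.576782 + 3.578166) = 7.9·12.335152 = 97.447701 m
Shortest: LSL with L = 20.265097 m ≈ 20.2651 m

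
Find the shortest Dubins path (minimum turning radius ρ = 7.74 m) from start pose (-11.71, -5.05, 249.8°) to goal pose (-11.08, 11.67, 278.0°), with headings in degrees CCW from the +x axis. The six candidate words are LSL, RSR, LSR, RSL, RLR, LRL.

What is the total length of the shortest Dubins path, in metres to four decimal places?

57.7946 m

Let ψ = atan2(Δy, Δx) = atan2(16.72, 0.63) = 87.8421° be the start→goal bearing.
Normalize: d = |goal − start| / ρ = 16.731865/7.74 = 2.161740, α = (θ_start − ψ) mod 360° = 161.9579° = 2.826698 rad, β = (θ_goal − ψ) mod 360° = 190.1579° = 3.318881 rad.
Common terms: sin α = 0.309717, cos α = -0.950829, sin β = -0.176361, cos β = -0.984326, cos(α−β) = 0.881303, d² = 4.673118. Work in radians in the unit-radius frame; every candidate has L = ρ·(t + p + q).
LSL: p² = 2 + d² − 2cos(α−β) + 2d(sin α − sin β) = 7.012056; p = √p² = 2.648029; φ = atan2(cos β − cos α, d + sin α − sin β) = -0.012650 rad; t = (φ − α) mod 2π = 3.443838 rad, q = (β − φ) mod 2π = 3.331531 rad → L = 7.74·(3.443838 + 2.648029 + 3.331531) = 7.74·9.423397 = 72.937092 m
RSR: p² = 2 + d² − 2cos(α−β) + 2d(sin β − sin α) = 2.808967; p = √p² = 1.675997; φ = atan2(cos α − cos β, d − sin α + sin β) = 0.019987 rad; t = (α − φ) mod 2π = 2.806710 rad, q = (φ − β) mod 2π = 2.984292 rad → L = 7.74·(2.806710 + 1.675997 + 2.984292) = 7.74·7.467000 = 57.794577 m
LSR: p² = d² − 2 + 2cos(α−β) + 2d(sin α + sin β) = 5.012286; p = √p² = 2.238814; φ = atan2(−cos α − cos β, d + sin α + sin β) − atan2(−2, p) = 1.429633 rad; t = (φ − α) mod 2π = 4.886121 rad, q = (φ − β) mod 2π = 4.393938 rad → L = 7.74·(4.886121 + 2.238814 + 4.393938) = 7.74·11.518872 = 89.156071 m
RSL: p² = d² − 2 + 2cos(α−β) − 2d(sin α + sin β) = 3.859164; p = √p² = 1.964475; φ = atan2(cos α + cos β, d − sin α − sin β) − atan2(2, p) = -1.556239 rad; t = (α − φ) mod 2π = 4.382937 rad, q = (β − φ) mod 2π = 4.875120 rad → L = 7.74·(4.382937 + 1.964475 + 4.875120) = 7.74·11.222533 = 86.862403 m
RLR: c = (6 − d² + 2cos(α−β) + 2d(sin α − sin β))/8 = 0.648879; p = 2π − arccos c = 5.418499 rad; φ = atan2(cos α − cos β, d − sin α + sin β) = 0.019987 rad; t = (α − φ + p/2) mod 2π = 5.515960 rad, q = (α − β − t + p) mod 2π = 5.693542 rad → L = 7.74·(5.515960 + 5.418499 + 5.693542) = 7.74·16.628001 = 128.700731 m
LRL: c = (6 − d² + 2cos(α−β) − 2d(sin α − sin β))/8 = 0.123493; p = 2π − arccos c = 4.836198 rad; φ = atan2(cos β − cos α, d + sin α − sin β) = -0.012650 rad; t = (φ − α + p/2) mod 2π = 5.861937 rad, q = (β − α − t + p) mod 2π = 5.749630 rad → L = 7.74·(5.861937 + 4.836198 + 5.749630) = 7.74·16.447764 = 127.305695 m
Shortest: RSR with L = 57.794577 m ≈ 57.7946 m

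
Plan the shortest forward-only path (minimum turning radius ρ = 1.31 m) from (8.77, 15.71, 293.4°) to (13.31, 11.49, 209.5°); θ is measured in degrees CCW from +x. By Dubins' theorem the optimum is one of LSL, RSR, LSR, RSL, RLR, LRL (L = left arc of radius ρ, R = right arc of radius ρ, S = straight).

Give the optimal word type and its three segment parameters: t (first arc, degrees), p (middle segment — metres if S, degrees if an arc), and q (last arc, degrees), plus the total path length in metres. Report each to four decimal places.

Let ψ = atan2(Δy, Δx) = atan2(-4.22, 4.54) = -42.9079° be the start→goal bearing.
Normalize: d = |goal − start| / ρ = 6.198387/1.31 = 4.731593, α = (θ_start − ψ) mod 360° = 336.3079° = 5.869681 rad, β = (θ_goal − ψ) mod 360° = 252.4079° = 4.405350 rad.
Common terms: sin α = -0.401821, cos α = 0.915718, sin β = -0.953233, cos β = -0.302238, cos(α−β) = 0.106264, d² = 22.387973. Work in radians in the unit-radius frame; every candidate has L = ρ·(t + p + q).
LSL: p² = 2 + d² − 2cos(α−β) + 2d(sin α − sin β) = 29.393555; p = √p² = 5.421582; φ = atan2(cos β − cos α, d + sin α − sin β) = -0.226583 rad; t = (φ − α) mod 2π = 0.186921 rad, q = (β − φ) mod 2π = 4.631933 rad → L = 1.31·(0.186921 + 5.421582 + 4.631933) = 1.31·10.240436 = 13.414972 m
RSR: p² = 2 + d² − 2cos(α−β) + 2d(sin β − sin α) = 18.957335; p = √p² = 4.354002; φ = atan2(cos α − cos β, d − sin α + sin β) = 0.283516 rad; t = (α − φ) mod 2π = 5.586165 rad, q = (φ − β) mod 2π = 2.161351 rad → L = 1.31·(5.586165 + 4.354002 + 2.161351) = 1.31·12.101519 = 15.852989 m
LSR: p² = d² − 2 + 2cos(α−β) + 2d(sin α + sin β) = 7.777377; p = √p² = 2.788795; φ = atan2(−cos α − cos β, d + sin α + sin β) − atan2(−2, p) = 0.442419 rad; t = (φ − α) mod 2π = 0.855923 rad, q = (φ − β) mod 2π = 2.320255 rad → L = 1.31·(0.855923 + 2.788795 + 2.320255) = 1.31·5.964973 = 7.814114 m
RSL: p² = d² − 2 + 2cos(α−β) − 2d(sin α + sin β) = 33.423624; p = √p² = 5.781317; φ = atan2(cos α + cos β, d − sin α − sin β) − atan2(2, p) = -0.232603 rad; t = (α − φ) mod 2π = 6.102284 rad, q = (β − φ) mod 2π = 4.637953 rad → L = 1.31·(6.102284 + 5.781317 + 4.637953) = 1.31·16.521553 = 21.643235 m
RLR: c = (6 − d² + 2cos(α−β) + 2d(sin α − sin β))/8 = -1.369667, |c| > 1 → infeasible
LRL: c = (6 − d² + 2cos(α−β) − 2d(sin α − sin β))/8 = -2.674194, |c| > 1 → infeasible
Shortest: LSR with L = 7.814114 m ≈ 7.8141 m
Convert LSR to answer units (arcs ×180/π): t = 0.855923·180/π = 49.0408°, p = ρ·p = 1.31·2.788795 = 3.6533 m, q = 2.320255·180/π = 132.9408°, L = 7.8141 m.

LSR: t = 49.0408°, p = 3.6533 m, q = 132.9408°, L = 7.8141 m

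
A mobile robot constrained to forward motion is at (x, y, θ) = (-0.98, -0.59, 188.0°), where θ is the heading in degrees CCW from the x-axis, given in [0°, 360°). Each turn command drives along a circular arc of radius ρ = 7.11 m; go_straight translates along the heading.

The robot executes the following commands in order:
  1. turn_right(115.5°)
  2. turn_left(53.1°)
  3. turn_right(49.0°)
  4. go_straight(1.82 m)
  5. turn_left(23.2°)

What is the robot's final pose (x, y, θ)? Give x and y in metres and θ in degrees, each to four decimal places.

(-10.3739, 25.2807, 99.8000°)

set_pose: (x, y, θ) = (-0.9800, -0.5900, 188.0000°), ρ = 7.11
turn_right(115.5°): centre at ρ to the right, rotate −115.5° → (-8.7504, 8.5888, 72.5000°)
turn_left(53.1°): centre at ρ to the left, rotate +53.1° → (-9.7502, 14.8657, 125.6000°)
turn_right(49.0°): centre at ρ to the right, rotate −49.0° → (-10.8855, 20.6524, 76.6000°)
go_straight(1.82): x += 1.82·cos θ, y += 1.82·sin θ → (-10.4637, 22.4228, 76.6000°)
turn_left(23.2°): centre at ρ to the left, rotate +23.2° → (-10.3739, 25.2807, 99.8000°)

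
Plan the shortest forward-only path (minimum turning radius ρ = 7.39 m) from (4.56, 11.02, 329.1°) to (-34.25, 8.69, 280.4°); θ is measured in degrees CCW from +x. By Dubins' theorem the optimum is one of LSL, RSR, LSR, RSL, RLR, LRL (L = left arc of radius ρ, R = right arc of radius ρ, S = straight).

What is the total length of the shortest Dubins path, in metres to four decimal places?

Let ψ = atan2(Δy, Δx) = atan2(-2.33, -38.81) = -176.5643° be the start→goal bearing.
Normalize: d = |goal − start| / ρ = 38.879879/7.39 = 5.261147, α = (θ_start − ψ) mod 360° = 145.6643° = 2.542322 rad, β = (θ_goal − ψ) mod 360° = 96.9643° = 1.692346 rad.
Common terms: sin α = 0.564041, cos α = -0.825747, sin β = 0.992622, cos β = -0.121251, cos(α−β) = 0.660002, d² = 27.679672. Work in radians in the unit-radius frame; every candidate has L = ρ·(t + p + q).
LSL: p² = 2 + d² − 2cos(α−β) + 2d(sin α − sin β) = 23.850009; p = √p² = 4.883647; φ = atan2(cos β − cos α, d + sin α − sin β) = 0.144761 rad; t = (φ − α) mod 2π = 3.885625 rad, q = (β − φ) mod 2π = 1.547585 rad → L = 7.39·(3.885625 + 4.883647 + 1.547585) = 7.39·10.316857 = 76.241574 m
RSR: p² = 2 + d² − 2cos(α−β) + 2d(sin β − sin α) = 32.869328; p = √p² = 5.733178; φ = atan2(cos α − cos β, d − sin α + sin β) = -0.123192 rad; t = (α − φ) mod 2π = 2.665514 rad, q = (φ − β) mod 2π = 4.467647 rad → L = 7.39·(2.665514 + 5.733178 + 4.467647) = 7.39·12.866338 = 95.082241 m
LSR: p² = d² − 2 + 2cos(α−β) + 2d(sin α + sin β) = 43.379336; p = √p² = 6.586299; φ = atan2(−cos α − cos β, d + sin α + sin β) − atan2(−2, p) = 0.432829 rad; t = (φ − α) mod 2π = 4.173693 rad, q = (φ − β) mod 2π = 5.023668 rad → L = 7.39·(4.173693 + 6.586299 + 5.023668) = 7.39·15.783660 = 116.641249 m
RSL: p² = d² − 2 + 2cos(α−β) − 2d(sin α + sin β) = 10.620015; p = √p² = 3.258836; φ = atan2(cos α + cos β, d − sin α − sin β) − atan2(2, p) = -0.800719 rad; t = (α − φ) mod 2π = 3.343041 rad, q = (β − φ) mod 2π = 2.493066 rad → L = 7.39·(3.343041 + 3.258836 + 2.493066) = 7.39·9.094944 = 67.211633 m
RLR: c = (6 − d² + 2cos(α−β) + 2d(sin α − sin β))/8 = -3.108666, |c| > 1 → infeasible
LRL: c = (6 − d² + 2cos(α−β) − 2d(sin α − sin β))/8 = -1.981251, |c| > 1 → infeasible
Shortest: RSL with L = 67.211633 m ≈ 67.2116 m

67.2116 m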